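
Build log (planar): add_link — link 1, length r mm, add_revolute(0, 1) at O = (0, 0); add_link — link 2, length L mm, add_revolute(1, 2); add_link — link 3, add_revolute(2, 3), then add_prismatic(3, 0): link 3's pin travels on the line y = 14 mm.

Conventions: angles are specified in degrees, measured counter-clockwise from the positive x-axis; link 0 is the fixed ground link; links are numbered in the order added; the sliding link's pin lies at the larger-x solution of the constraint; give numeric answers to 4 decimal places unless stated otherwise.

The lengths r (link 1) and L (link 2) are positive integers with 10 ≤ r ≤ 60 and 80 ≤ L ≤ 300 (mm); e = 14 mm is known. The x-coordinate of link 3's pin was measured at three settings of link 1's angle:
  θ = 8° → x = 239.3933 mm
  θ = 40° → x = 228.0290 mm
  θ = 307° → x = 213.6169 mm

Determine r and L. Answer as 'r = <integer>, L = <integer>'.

constraint per measurement: (x − r cos θ)² + (r sin θ − e)² = L²
subtracting the θ₁ and θ₂ equations cancels the r² and L² terms:
r = (x₁² − x₂²) / (2[(x₁cos θ₁ + e sin θ₁) − (x₂cos θ₂ + e sin θ₂)]) = 48.0000 → r = 48
L² = (x₁ − r cos θ₁)² + (r sin θ₁ − e)² = 36864.0035 → L = 192.0000 → L = 192
check at θ₃=307°: x = 213.6169 (printed 213.6169) ✓

r = 48, L = 192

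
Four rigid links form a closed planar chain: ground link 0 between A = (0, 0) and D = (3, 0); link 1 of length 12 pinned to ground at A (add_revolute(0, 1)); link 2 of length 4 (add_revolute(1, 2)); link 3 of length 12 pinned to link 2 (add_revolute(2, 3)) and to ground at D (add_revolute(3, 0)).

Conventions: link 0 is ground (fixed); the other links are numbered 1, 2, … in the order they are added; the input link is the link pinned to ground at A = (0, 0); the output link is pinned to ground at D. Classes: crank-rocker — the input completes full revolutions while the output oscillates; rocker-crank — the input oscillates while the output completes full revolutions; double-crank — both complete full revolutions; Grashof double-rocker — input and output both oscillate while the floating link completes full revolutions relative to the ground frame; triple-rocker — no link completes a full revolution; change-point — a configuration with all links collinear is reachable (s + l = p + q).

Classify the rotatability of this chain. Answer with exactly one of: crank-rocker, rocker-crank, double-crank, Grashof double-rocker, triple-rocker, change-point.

lengths: ground=3, input=12, coupler=4, output=12
sorted: s=3 (shortest), l=12 (longest), p+q=16
s + l = 15 vs p + q = 16
s + l < p + q (Grashof) with shortest = ground link → double-crank

double-crank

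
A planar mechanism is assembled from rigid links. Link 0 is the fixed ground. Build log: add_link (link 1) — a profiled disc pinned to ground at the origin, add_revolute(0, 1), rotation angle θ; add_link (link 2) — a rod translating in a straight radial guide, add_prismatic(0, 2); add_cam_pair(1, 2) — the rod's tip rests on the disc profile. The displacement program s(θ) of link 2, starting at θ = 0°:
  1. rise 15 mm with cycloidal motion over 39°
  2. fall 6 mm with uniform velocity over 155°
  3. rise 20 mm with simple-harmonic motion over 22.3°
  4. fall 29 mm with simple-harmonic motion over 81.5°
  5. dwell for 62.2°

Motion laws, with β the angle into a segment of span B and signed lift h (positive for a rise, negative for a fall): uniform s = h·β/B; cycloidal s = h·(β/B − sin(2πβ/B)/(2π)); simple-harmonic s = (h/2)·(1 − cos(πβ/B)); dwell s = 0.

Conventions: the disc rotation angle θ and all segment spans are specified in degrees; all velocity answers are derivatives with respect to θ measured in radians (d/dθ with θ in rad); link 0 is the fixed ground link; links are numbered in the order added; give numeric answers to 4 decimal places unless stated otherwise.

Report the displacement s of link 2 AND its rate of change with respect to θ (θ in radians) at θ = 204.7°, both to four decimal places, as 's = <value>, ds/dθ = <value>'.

seg 1 [0°–39°] cycloidal, h=15: full span → s += 15 → s = 15.0000
seg 2 [39°–194°] uniform, h=-6: full span → s += -6 → s = 9.0000
seg 3 [194°–216.3°] simple-harmonic, h=20: θ=204.7° here. β=10.7, B=22.3. 20/2·(1 − cos(π·0.4798)) = 9.3665 → s = 18.3665
velocity in seg [194°–216.3°] (simple-harmonic), θ in radians: β = 10.7° = 0.1868 rad, B = 22.3° = 0.3892 rad; ds/dθ = (πh/(2B)) sin(πβ/B) = (π·20/(2·0.3892)) sin(π·0.4798) = 80.555342 mm/rad

s = 18.3665, ds/dθ = 80.5553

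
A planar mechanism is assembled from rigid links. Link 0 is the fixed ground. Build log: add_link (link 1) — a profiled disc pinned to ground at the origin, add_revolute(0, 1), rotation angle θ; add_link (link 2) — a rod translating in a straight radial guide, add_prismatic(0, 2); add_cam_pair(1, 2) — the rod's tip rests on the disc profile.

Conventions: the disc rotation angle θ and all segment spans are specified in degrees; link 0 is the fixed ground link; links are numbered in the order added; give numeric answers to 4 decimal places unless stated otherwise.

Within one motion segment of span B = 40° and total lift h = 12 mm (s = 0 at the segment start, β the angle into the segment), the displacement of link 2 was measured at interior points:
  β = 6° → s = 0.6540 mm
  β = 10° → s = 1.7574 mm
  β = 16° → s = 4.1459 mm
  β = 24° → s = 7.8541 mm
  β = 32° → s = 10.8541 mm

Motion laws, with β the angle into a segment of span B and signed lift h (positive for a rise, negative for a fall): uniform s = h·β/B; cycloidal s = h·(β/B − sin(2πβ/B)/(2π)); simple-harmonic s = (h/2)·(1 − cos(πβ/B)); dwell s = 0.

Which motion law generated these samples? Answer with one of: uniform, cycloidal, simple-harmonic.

candidates at β/B = r: uniform s = h·r (linear in β); cycloidal s = h·(r − sin(2πr)/(2π)); simple-harmonic s = (h/2)(1 − cos(πr))
β=6°: printed 0.6540 | uniform 1.8000, cycloidal 0.2549, simple-harmonic 0.6540
β=10°: printed 1.7574 | uniform 3.0000, cycloidal 1.0901, simple-harmonic 1.7574
β=16°: printed 4.1459 | uniform 4.8000, cycloidal 3.6774, simple-harmonic 4.1459
β=24°: printed 7.8541 | uniform 7.2000, cycloidal 8.3226, simple-harmonic 7.8541
β=32°: printed 10.8541 | uniform 9.6000, cycloidal 11.4164, simple-harmonic 10.8541
only one law matches every sample → simple-harmonic

simple-harmonic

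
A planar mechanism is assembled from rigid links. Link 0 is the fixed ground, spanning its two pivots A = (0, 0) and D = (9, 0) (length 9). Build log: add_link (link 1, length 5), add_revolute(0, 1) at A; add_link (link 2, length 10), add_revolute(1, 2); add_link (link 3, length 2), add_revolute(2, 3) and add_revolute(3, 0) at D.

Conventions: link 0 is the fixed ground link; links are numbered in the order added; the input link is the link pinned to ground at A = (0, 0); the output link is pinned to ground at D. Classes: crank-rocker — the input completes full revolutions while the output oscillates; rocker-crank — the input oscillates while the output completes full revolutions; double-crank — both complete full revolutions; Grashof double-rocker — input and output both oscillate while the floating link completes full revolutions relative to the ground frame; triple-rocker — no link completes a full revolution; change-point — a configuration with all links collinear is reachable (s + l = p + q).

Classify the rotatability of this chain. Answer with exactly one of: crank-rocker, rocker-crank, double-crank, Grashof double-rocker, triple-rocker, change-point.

lengths: ground=9, input=5, coupler=10, output=2
sorted: s=2 (shortest), l=10 (longest), p+q=14
s + l = 12 vs p + q = 14
s + l < p + q (Grashof) with shortest = output link → rocker-crank

rocker-crank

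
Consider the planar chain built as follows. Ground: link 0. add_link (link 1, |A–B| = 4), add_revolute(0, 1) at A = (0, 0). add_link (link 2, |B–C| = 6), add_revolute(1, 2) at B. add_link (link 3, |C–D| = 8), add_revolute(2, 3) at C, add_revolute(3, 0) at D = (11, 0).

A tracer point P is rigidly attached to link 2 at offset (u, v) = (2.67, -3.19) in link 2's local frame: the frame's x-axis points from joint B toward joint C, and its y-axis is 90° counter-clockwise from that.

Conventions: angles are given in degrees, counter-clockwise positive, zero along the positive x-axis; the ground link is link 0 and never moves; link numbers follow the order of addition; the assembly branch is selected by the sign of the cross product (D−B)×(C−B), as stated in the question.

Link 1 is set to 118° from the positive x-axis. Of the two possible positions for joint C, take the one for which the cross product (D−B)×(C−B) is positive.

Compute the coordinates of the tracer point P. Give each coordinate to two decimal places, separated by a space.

A=(0,0), D=(11.00,0)
B = A + 4.00·(cos118°, sin118°) = (-1.8779, 3.5318)
|BD| = 13.3534
circle(B,6.00) ∩ circle(D,8.00): a=5.6283, h=2.0790
  candidates: C₊=(4.0998,4.0482) cross=27.762; C₋=(3.0001,0.0382) cross=-27.762
  branch + wants cross > 0 → take C=(4.0998,4.0482) (cross=27.762)
ex = (C−B)/|BC| = (0.9963,0.0861); ey = (-0.0861,0.9963)
P = B + 2.67·ex + -3.19·ey = (1.0568,0.5834)

1.06 0.58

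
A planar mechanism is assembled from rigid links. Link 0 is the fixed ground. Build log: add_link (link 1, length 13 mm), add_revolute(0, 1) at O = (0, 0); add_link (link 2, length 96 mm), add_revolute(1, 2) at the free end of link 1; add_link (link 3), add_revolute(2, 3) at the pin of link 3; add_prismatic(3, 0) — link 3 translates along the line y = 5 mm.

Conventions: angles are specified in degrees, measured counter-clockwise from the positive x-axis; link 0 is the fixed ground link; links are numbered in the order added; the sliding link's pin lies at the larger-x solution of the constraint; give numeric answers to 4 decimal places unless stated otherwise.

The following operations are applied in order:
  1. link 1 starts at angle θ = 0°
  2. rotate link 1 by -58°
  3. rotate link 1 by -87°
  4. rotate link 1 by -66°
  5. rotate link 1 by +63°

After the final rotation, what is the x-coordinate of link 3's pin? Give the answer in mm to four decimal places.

geometry: r = 13 mm, L = 96 mm, e = 5 mm; θ starts at 0°
rotate link 1 by -58°: θ ← 0° -58° = -58°
rotate link 1 by -87°: θ ← -58° -87° = -145°
rotate link 1 by -66°: θ ← -145° -66° = -211°
rotate link 1 by +63°: θ ← -211° +63° = -148°
crank pin P = (r cos θ, r sin θ) = (-11.024625, -6.888950)
h = r sin θ − e = -6.888950 − 5 = -11.888950
x = r cos θ + √(L² − h²) = -11.024625 + 95.260972 = 84.236347

84.2363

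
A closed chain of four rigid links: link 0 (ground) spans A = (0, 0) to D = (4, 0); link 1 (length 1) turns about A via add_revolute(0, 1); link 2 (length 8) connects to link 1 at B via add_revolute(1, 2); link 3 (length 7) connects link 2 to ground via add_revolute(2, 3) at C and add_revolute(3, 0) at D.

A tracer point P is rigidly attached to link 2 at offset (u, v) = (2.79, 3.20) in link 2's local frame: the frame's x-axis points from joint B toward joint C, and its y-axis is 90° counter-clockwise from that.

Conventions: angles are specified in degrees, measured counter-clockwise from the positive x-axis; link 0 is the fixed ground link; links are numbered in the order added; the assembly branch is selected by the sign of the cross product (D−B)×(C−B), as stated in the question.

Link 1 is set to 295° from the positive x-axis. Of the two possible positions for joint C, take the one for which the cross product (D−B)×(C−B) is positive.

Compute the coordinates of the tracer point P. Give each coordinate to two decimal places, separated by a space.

A=(0,0), D=(4.00,0)
B = A + 1.00·(cos295°, sin295°) = (0.4226, -0.9063)
|BD| = 3.6904
circle(B,8.00) ∩ circle(D,7.00): a=3.8775, h=6.9975
  candidates: C₊=(2.4629,6.8291) cross=25.824; C₋=(5.8999,-6.7373) cross=-25.824
  branch + wants cross > 0 → take C=(2.4629,6.8291) (cross=25.824)
ex = (C−B)/|BC| = (0.2550,0.9669); ey = (-0.9669,0.2550)
P = B + 2.79·ex + 3.20·ey = (-1.9600,2.6075)

-1.96 2.61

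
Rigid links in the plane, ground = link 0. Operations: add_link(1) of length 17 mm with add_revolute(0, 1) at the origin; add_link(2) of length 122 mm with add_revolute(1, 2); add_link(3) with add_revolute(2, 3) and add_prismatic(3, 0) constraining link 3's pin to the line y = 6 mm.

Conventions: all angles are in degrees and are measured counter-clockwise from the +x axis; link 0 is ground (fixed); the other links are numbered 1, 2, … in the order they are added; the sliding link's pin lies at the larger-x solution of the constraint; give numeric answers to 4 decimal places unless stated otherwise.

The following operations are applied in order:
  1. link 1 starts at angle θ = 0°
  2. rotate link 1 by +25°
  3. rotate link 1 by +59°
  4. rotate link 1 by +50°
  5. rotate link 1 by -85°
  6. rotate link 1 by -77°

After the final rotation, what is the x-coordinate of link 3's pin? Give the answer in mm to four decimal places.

geometry: r = 17 mm, L = 122 mm, e = 6 mm; θ starts at 0°
rotate link 1 by +25°: θ ← 0° +25° = 25°
rotate link 1 by +59°: θ ← 25° +59° = 84°
rotate link 1 by +50°: θ ← 84° +50° = 134°
rotate link 1 by -85°: θ ← 134° -85° = 49°
rotate link 1 by -77°: θ ← 49° -77° = -28°
crank pin P = (r cos θ, r sin θ) = (15.010109, -7.981017)
h = r sin θ − e = -7.981017 − 6 = -13.981017
x = r cos θ + √(L² − h²) = 15.010109 + 121.196251 = 136.206360

136.2064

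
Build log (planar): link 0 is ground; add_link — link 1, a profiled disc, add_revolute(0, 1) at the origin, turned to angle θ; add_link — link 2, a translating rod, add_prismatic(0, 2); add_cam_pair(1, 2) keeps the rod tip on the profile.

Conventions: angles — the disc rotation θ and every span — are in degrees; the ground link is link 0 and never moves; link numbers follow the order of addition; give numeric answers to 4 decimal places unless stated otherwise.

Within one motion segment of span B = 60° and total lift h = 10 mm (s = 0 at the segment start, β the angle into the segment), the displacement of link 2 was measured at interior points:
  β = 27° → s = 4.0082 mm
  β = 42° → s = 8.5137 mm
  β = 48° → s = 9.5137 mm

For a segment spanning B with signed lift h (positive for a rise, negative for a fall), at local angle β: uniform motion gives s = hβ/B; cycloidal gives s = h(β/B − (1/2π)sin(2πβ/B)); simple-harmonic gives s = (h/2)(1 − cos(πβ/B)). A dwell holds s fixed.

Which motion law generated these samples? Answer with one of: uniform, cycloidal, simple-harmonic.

candidates at β/B = r: uniform s = h·r (linear in β); cycloidal s = h·(r − sin(2πr)/(2π)); simple-harmonic s = (h/2)(1 − cos(πr))
β=27°: printed 4.0082 | uniform 4.5000, cycloidal 4.0082, simple-harmonic 4.2178
β=42°: printed 8.5137 | uniform 7.0000, cycloidal 8.5137, simple-harmonic 7.9389
β=48°: printed 9.5137 | uniform 8.0000, cycloidal 9.5137, simple-harmonic 9.0451
only one law matches every sample → cycloidal

cycloidal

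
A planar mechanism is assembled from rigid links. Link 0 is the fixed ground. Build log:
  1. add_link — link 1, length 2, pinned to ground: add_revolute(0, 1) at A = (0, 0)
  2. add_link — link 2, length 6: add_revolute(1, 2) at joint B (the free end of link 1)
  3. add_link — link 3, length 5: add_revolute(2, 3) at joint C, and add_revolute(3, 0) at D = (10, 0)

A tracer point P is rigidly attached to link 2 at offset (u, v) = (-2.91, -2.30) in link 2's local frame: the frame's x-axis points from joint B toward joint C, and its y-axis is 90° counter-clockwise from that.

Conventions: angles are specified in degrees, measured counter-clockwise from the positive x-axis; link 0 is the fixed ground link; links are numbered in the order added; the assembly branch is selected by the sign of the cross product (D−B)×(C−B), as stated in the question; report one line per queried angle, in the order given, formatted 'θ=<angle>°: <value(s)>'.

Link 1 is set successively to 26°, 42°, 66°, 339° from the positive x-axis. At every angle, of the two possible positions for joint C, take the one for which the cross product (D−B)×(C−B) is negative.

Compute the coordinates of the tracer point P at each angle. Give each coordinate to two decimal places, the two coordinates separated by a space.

A=(0,0), D=(10.00,0)
θ=26°: B = A + 2.00·(cos26°, sin26°) = (1.7976, 0.8767)
θ=26°: |BD| = 8.2491
θ=26°: circle(B,6.00) ∩ circle(D,5.00): a=4.7913, h=3.6116
θ=26°:   candidates: C₊=(6.9456,3.9586) cross=29.792; C₋=(6.1779,-3.2236) cross=-29.792
θ=26°:   branch - wants cross < 0 → take C=(6.1779,-3.2236) (cross=-29.792)
θ=26°: ex = (C−B)/|BC| = (0.7301,-0.6834); ey = (0.6834,0.7301)
θ=26°: P = B + -2.91·ex + -2.30·ey = (-1.8987,1.1863)
θ=42°: B = A + 2.00·(cos42°, sin42°) = (1.4863, 1.3383)
θ=42°: |BD| = 8.6182
θ=42°: circle(B,6.00) ∩ circle(D,5.00): a=4.9473, h=3.3947
θ=42°:   candidates: C₊=(6.9007,3.9236) cross=29.257; C₋=(5.8464,-2.7835) cross=-29.257
θ=42°:   branch - wants cross < 0 → take C=(5.8464,-2.7835) (cross=-29.257)
θ=42°: ex = (C−B)/|BC| = (0.7267,-0.6870); ey = (0.6870,0.7267)
θ=42°: P = B + -2.91·ex + -2.30·ey = (-2.2084,1.6659)
θ=66°: B = A + 2.00·(cos66°, sin66°) = (0.8135, 1.8271)
θ=66°: |BD| = 9.3665
θ=66°: circle(B,6.00) ∩ circle(D,5.00): a=5.2704, h=2.8675
θ=66°:   candidates: C₊=(6.5420,3.6114) cross=26.858; C₋=(5.4233,-2.0134) cross=-26.858
θ=66°:   branch - wants cross < 0 → take C=(5.4233,-2.0134) (cross=-26.858)
θ=66°: ex = (C−B)/|BC| = (0.7683,-0.6401); ey = (0.6401,0.7683)
θ=66°: P = B + -2.91·ex + -2.30·ey = (-2.8945,1.9226)
θ=339°: B = A + 2.00·(cos339°, sin339°) = (1.8672, -0.7167)
θ=339°: |BD| = 8.1644
θ=339°: circle(B,6.00) ∩ circle(D,5.00): a=4.7558, h=3.6581
θ=339°:   candidates: C₊=(6.2835,3.3448) cross=29.866; C₋=(6.9258,-3.9432) cross=-29.866
θ=339°:   branch - wants cross < 0 → take C=(6.9258,-3.9432) (cross=-29.866)
θ=339°: ex = (C−B)/|BC| = (0.8431,-0.5378); ey = (0.5378,0.8431)
θ=339°: P = B + -2.91·ex + -2.30·ey = (-1.8231,-1.0910)

θ=26°: -1.90 1.19
θ=42°: -2.21 1.67
θ=66°: -2.89 1.92
θ=339°: -1.82 -1.09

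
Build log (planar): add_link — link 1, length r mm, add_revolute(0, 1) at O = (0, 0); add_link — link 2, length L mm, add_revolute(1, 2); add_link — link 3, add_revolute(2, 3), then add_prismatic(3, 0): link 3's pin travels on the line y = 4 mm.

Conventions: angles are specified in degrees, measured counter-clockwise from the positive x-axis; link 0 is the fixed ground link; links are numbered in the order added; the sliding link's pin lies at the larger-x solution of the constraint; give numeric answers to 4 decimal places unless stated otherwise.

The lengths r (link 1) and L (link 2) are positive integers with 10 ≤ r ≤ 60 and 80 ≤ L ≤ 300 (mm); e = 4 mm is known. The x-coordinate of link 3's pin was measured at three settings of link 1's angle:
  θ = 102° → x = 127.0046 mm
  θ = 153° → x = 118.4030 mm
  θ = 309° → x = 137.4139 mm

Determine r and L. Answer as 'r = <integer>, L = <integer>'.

constraint per measurement: (x − r cos θ)² + (r sin θ − e)² = L²
subtracting the θ₁ and θ₂ equations cancels the r² and L² terms:
r = (x₁² − x₂²) / (2[(x₁cos θ₁ + e sin θ₁) − (x₂cos θ₂ + e sin θ₂)]) = 12.9999 → r = 13
L² = (x₁ − r cos θ₁)² + (r sin θ₁ − e)² = 16899.9903 → L = 130.0000 → L = 130
check at θ₃=309°: x = 137.4139 (printed 137.4139) ✓

r = 13, L = 130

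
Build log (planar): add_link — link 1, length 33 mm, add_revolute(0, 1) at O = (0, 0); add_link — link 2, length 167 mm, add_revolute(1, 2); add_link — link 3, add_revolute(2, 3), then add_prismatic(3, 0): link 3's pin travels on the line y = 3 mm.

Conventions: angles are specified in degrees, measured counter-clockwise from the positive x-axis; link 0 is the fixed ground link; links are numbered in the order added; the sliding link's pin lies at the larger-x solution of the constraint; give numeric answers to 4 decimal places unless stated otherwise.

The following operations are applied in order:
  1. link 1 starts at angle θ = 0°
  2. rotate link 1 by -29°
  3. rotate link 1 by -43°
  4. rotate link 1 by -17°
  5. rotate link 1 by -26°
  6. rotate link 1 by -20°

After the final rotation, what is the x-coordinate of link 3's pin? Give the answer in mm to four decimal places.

geometry: r = 33 mm, L = 167 mm, e = 3 mm; θ starts at 0°
rotate link 1 by -29°: θ ← 0° -29° = -29°
rotate link 1 by -43°: θ ← -29° -43° = -72°
rotate link 1 by -17°: θ ← -72° -17° = -89°
rotate link 1 by -26°: θ ← -89° -26° = -115°
rotate link 1 by -20°: θ ← -115° -20° = -135°
crank pin P = (r cos θ, r sin θ) = (-23.334524, -23.334524)
h = r sin θ − e = -23.334524 − 3 = -26.334524
x = r cos θ + √(L² − h²) = -23.334524 + 164.910560 = 141.576036

141.5760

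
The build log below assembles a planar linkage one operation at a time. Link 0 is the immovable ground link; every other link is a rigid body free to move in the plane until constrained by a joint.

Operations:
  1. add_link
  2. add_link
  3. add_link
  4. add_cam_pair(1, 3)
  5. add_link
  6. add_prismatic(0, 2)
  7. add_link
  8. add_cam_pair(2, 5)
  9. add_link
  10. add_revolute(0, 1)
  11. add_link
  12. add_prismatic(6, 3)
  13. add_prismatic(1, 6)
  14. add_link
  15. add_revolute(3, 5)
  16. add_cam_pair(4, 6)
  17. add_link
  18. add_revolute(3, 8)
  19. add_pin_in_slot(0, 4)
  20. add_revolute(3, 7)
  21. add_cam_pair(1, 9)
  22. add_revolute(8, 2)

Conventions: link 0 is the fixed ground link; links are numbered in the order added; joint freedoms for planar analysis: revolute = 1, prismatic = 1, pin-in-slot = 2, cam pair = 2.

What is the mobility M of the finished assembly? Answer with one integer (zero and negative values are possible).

link 0 = ground. State L|J1|J2 = 1|0|0
+link1  2|0|0
+link2  3|0|0
+link3  4|0|0
C(1,3) f=2→J2  4|0|1
+link4  5|0|1
P(0,2) f=1→J1  5|1|1
+link5  6|1|1
C(2,5) f=2→J2  6|1|2
+link6  7|1|2
R(0,1) f=1→J1  7|2|2
+link7  8|2|2
P(6,3) f=1→J1  8|3|2
P(1,6) f=1→J1  8|4|2
+link8  9|4|2
R(3,5) f=1→J1  9|5|2
C(4,6) f=2→J2  9|5|3
+link9  10|5|3
R(3,8) f=1→J1  10|6|3
PS(0,4) f=2→J2  10|6|4
R(3,7) f=1→J1  10|7|4
C(1,9) f=2→J2  10|7|5
R(8,2) f=1→J1  10|8|5
M = 3(10−1)−2·8−5 = 27−16−5 = 6

M = 6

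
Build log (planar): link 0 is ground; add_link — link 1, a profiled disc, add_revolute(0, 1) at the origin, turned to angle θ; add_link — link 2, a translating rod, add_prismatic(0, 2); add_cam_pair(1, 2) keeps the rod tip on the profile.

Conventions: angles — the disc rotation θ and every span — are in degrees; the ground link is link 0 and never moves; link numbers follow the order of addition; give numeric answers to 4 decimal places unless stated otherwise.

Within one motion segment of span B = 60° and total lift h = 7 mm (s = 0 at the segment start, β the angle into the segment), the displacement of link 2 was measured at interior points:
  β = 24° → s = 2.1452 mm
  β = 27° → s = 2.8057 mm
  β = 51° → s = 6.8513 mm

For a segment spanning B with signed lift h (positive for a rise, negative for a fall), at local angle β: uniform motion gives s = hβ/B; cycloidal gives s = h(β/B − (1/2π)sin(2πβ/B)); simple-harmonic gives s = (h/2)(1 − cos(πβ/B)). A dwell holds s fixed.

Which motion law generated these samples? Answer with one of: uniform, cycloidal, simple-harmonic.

candidates at β/B = r: uniform s = h·r (linear in β); cycloidal s = h·(r − sin(2πr)/(2π)); simple-harmonic s = (h/2)(1 − cos(πr))
β=24°: printed 2.1452 | uniform 2.8000, cycloidal 2.1452, simple-harmonic 2.4184
β=27°: printed 2.8057 | uniform 3.1500, cycloidal 2.8057, simple-harmonic 2.9525
β=51°: printed 6.8513 | uniform 5.9500, cycloidal 6.8513, simple-harmonic 6.6185
only one law matches every sample → cycloidal

cycloidal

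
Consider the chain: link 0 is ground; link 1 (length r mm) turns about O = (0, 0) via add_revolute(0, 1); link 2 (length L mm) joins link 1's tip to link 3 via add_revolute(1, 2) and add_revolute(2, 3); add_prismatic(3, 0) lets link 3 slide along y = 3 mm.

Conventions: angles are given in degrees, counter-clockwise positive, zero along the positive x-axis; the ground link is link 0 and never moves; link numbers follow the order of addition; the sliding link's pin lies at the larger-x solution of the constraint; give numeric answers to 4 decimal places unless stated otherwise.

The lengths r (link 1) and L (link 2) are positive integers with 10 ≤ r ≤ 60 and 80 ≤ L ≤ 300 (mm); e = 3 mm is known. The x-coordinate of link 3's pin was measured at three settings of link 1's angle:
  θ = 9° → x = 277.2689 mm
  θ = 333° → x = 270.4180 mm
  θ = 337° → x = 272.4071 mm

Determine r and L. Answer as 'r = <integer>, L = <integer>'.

constraint per measurement: (x − r cos θ)² + (r sin θ − e)² = L²
subtracting the θ₁ and θ₂ equations cancels the r² and L² terms:
r = (x₁² − x₂²) / (2[(x₁cos θ₁ + e sin θ₁) − (x₂cos θ₂ + e sin θ₂)]) = 53.9997 → r = 54
L² = (x₁ − r cos θ₁)² + (r sin θ₁ − e)² = 50175.9901 → L = 224.0000 → L = 224
check at θ₃=337°: x = 272.4071 (printed 272.4071) ✓

r = 54, L = 224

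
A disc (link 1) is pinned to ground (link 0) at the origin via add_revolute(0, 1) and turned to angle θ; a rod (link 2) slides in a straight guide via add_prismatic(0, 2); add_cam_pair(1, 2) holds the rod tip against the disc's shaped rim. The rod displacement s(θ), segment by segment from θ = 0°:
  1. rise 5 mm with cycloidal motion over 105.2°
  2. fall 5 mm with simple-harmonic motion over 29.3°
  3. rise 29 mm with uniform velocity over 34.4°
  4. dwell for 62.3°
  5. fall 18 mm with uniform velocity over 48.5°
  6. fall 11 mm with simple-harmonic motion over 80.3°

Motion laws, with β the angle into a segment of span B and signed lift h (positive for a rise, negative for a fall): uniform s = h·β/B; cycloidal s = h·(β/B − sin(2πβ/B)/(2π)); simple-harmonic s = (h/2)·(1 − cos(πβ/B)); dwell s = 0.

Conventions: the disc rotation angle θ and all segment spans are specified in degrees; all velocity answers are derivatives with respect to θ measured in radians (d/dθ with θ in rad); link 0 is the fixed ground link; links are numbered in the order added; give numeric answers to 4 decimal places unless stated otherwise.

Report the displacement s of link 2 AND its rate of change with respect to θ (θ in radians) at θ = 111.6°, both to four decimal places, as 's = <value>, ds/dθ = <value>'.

segment 1 (0° to 105.2°, cycloidal, h = 5) is passed completely: s = 0.0000 + (5) = 5.0000
θ = 111.6° falls in segment 2 (105.2° to 134.5°, simple-harmonic, h = -5): β = 111.6 − 105.2 = 6.4°, B = 29.3°; Δs = -5/2·(1 − cos(π·0.2184)) = -0.5659; s = 5.0000 − 0.5659 = 4.4341
velocity in seg [105.2°–134.5°] (simple-harmonic), θ in radians: β = 6.4° = 0.1117 rad, B = 29.3° = 0.5114 rad; ds/dθ = (πh/(2B)) sin(πβ/B) = (π·(-5)/(2·0.5114)) sin(π·0.2184) = -9.731303 mm/rad

s = 4.4341, ds/dθ = -9.7313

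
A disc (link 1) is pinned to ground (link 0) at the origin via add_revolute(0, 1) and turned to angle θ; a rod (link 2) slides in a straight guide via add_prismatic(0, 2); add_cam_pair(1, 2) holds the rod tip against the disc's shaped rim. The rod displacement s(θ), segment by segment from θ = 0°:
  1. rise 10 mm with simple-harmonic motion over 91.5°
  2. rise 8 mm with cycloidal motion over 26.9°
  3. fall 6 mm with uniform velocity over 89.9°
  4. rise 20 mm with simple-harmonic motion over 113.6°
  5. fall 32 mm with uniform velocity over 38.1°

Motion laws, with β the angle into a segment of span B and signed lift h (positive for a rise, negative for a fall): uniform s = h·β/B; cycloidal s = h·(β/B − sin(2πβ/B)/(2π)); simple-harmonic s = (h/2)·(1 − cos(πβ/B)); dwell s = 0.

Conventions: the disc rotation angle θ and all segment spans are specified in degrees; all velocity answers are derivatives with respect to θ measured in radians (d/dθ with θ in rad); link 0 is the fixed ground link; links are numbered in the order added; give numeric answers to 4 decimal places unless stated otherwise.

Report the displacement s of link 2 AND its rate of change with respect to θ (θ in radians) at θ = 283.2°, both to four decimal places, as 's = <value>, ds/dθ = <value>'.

segment 1 (0° to 91.5°, simple-harmonic, h = 10) is passed completely: s = 0.0000 + (10) = 10.0000
segment 2 (91.5° to 118.4°, cycloidal, h = 8) is passed completely: s = 10.0000 + (8) = 18.0000
segment 3 (118.4° to 208.3°, uniform, h = -6) is passed completely: s = 18.0000 + (-6) = 12.0000
θ = 283.2° falls in segment 4 (208.3° to 321.9°, simple-harmonic, h = 20): β = 283.2 − 208.3 = 74.9°, B = 113.6°; Δs = 20/2·(1 − cos(π·0.6593)) = 14.7991; s = 12.0000 + 14.7991 = 26.7991
velocity in seg [208.3°–321.9°] (simple-harmonic), θ in radians: β = 74.9° = 1.3073 rad, B = 113.6° = 1.9827 rad; ds/dθ = (πh/(2B)) sin(πβ/B) = (π·20/(2·1.9827)) sin(π·0.6593) = 13.901154 mm/rad

s = 26.7991, ds/dθ = 13.9012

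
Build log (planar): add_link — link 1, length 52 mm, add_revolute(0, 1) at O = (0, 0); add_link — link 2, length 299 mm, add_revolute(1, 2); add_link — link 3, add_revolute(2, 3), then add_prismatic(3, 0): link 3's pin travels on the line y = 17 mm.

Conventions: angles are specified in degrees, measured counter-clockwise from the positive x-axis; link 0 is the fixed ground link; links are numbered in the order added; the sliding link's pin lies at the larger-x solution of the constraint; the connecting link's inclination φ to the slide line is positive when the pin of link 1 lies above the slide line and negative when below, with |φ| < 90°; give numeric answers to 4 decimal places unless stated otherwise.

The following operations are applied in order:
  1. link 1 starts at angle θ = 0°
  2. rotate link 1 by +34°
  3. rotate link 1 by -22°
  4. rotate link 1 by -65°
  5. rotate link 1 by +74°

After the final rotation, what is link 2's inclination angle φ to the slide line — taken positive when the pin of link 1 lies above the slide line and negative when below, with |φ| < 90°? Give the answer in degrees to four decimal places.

geometry: r = 52 mm, L = 299 mm, e = 17 mm; θ starts at 0°
rotate link 1 by +34°: θ ← 0° +34° = 34°
rotate link 1 by -22°: θ ← 34° -22° = 12°
rotate link 1 by -65°: θ ← 12° -65° = -53°
rotate link 1 by +74°: θ ← -53° +74° = 21°
h = r sin θ − e = 18.635133 − 17 = 1.635133
sin φ = h / L = 1.635133 / 299 = 0.00546867
φ = arcsin(0.00546867) = 0.313333°

0.3133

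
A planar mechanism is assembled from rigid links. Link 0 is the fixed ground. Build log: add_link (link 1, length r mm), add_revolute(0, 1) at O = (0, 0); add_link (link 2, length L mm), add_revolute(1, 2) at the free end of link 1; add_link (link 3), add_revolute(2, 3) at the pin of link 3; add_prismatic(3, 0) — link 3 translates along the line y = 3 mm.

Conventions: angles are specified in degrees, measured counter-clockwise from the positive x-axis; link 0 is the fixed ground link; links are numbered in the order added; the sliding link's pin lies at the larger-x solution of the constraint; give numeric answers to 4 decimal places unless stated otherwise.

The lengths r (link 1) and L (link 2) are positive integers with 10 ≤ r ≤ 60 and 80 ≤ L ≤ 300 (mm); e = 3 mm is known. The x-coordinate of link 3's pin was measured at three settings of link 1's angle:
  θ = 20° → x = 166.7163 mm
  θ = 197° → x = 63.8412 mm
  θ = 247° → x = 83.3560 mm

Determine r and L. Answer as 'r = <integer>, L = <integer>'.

constraint per measurement: (x − r cos θ)² + (r sin θ − e)² = L²
subtracting the θ₁ and θ₂ equations cancels the r² and L² terms:
r = (x₁² − x₂²) / (2[(x₁cos θ₁ + e sin θ₁) − (x₂cos θ₂ + e sin θ₂)]) = 54.0000 → r = 54
L² = (x₁ − r cos θ₁)² + (r sin θ₁ − e)² = 13689.0059 → L = 117.0000 → L = 117
check at θ₃=247°: x = 83.3560 (printed 83.3560) ✓

r = 54, L = 117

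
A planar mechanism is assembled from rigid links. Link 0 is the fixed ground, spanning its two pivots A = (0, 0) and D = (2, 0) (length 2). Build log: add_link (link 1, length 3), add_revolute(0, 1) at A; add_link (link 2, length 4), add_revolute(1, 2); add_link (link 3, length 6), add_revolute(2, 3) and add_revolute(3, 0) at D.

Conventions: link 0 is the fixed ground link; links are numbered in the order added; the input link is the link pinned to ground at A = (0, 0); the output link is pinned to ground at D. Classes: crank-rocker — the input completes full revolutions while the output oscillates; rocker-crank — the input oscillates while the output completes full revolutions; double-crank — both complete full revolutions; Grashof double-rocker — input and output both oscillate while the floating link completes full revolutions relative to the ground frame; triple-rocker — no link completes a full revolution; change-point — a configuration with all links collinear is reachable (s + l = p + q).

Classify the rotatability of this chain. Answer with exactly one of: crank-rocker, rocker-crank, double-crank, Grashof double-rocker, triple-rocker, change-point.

lengths: ground=2, input=3, coupler=4, output=6
sorted: s=2 (shortest), l=6 (longest), p+q=7
s + l = 8 vs p + q = 7
s + l > p + q → non-Grashof → no link fully rotates → triple-rocker

triple-rocker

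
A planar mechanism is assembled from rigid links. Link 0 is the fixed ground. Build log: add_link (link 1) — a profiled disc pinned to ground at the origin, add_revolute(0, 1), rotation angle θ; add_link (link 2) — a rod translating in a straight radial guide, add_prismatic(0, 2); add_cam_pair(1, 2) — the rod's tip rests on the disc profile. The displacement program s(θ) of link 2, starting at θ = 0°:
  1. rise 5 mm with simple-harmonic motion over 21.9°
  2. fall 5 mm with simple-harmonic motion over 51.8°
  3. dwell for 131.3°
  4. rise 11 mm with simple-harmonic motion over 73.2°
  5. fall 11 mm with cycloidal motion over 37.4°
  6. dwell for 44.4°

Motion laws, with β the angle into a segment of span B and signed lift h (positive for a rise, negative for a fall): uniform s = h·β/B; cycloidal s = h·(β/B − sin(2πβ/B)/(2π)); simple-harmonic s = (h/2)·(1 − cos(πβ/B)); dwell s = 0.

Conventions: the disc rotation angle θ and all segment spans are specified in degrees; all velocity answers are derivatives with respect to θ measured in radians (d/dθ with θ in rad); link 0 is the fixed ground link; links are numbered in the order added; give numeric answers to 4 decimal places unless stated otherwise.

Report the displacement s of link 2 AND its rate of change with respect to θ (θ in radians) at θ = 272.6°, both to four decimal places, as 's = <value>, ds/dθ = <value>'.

seg 1 [0°–21.9°] simple-harmonic, h=5: full span → s += 5 → s = 5.0000
seg 2 [21.9°–73.7°] simple-harmonic, h=-5: full span → s += -5 → s = 0.0000
seg 3 [73.7°–205°] dwell: s stays 0.0000
seg 4 [205°–278.2°] simple-harmonic, h=11: θ=272.6° here. β=67.6, B=73.2. 11/2·(1 − cos(π·0.9235)) = 10.8419 → s = 10.8419
velocity in seg [205°–278.2°] (simple-harmonic), θ in radians: β = 67.6° = 1.1798 rad, B = 73.2° = 1.2776 rad; ds/dθ = (πh/(2B)) sin(πβ/B) = (π·11/(2·1.2776)) sin(π·0.9235) = 3.219303 mm/rad

s = 10.8419, ds/dθ = 3.2193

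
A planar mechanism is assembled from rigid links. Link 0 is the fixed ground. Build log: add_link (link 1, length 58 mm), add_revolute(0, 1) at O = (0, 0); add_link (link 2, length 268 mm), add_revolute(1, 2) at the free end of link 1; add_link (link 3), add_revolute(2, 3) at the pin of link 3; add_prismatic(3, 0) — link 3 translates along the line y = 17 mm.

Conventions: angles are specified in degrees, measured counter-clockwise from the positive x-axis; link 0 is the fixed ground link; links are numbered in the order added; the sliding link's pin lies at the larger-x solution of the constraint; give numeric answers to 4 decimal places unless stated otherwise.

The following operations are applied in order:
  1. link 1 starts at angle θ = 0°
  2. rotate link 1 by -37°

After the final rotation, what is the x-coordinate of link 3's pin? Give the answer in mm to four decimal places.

geometry: r = 58 mm, L = 268 mm, e = 17 mm; θ starts at 0°
rotate link 1 by -37°: θ ← 0° -37° = -37°
crank pin P = (r cos θ, r sin θ) = (46.320860, -34.905271)
h = r sin θ − e = -34.905271 − 17 = -51.905271
x = r cos θ + √(L² − h²) = 46.320860 + 262.925546 = 309.246406

309.2464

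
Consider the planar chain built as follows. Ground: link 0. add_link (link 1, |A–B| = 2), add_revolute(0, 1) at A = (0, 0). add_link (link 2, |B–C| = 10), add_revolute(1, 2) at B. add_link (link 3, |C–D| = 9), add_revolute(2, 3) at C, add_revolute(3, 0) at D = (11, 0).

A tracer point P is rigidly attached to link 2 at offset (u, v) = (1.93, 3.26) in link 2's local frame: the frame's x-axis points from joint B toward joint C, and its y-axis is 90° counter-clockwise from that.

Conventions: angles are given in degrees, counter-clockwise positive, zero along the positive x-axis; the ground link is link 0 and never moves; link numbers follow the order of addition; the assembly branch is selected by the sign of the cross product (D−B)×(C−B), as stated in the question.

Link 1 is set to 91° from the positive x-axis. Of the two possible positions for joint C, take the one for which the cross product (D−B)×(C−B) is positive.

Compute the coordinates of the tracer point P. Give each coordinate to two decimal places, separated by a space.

A=(0,0), D=(11.00,0)
B = A + 2.00·(cos91°, sin91°) = (-0.0349, 1.9997)
|BD| = 11.2146
circle(B,10.00) ∩ circle(D,9.00): a=6.4544, h=7.6381
  candidates: C₊=(7.6780,8.3645) cross=85.658; C₋=(4.9541,-6.6669) cross=-85.658
  branch + wants cross > 0 → take C=(7.6780,8.3645) (cross=85.658)
ex = (C−B)/|BC| = (0.7713,0.6365); ey = (-0.6365,0.7713)
P = B + 1.93·ex + 3.26·ey = (-0.6212,5.7425)

-0.62 5.74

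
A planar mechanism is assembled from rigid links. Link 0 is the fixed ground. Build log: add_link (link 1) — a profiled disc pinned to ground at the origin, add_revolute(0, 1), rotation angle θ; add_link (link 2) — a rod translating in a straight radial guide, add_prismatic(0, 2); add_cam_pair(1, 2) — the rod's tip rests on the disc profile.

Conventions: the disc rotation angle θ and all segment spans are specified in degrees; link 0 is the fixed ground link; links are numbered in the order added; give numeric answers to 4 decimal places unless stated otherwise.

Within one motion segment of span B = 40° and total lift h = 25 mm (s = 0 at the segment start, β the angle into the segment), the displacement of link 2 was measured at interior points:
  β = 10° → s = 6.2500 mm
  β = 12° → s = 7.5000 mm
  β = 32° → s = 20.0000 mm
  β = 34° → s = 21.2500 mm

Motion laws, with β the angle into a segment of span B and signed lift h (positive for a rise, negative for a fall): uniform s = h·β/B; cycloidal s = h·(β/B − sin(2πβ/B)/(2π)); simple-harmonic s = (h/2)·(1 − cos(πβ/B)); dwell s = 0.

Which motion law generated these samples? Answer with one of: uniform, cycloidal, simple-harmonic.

candidates at β/B = r: uniform s = h·r (linear in β); cycloidal s = h·(r − sin(2πr)/(2π)); simple-harmonic s = (h/2)(1 − cos(πr))
β=10°: printed 6.2500 | uniform 6.2500, cycloidal 2.2711, simple-harmonic 3.6612
β=12°: printed 7.5000 | uniform 7.5000, cycloidal 3.7159, simple-harmonic 5.1527
β=32°: printed 20.0000 | uniform 20.0000, cycloidal 23.7841, simple-harmonic 22.6127
β=34°: printed 21.2500 | uniform 21.2500, cycloidal 24.4690, simple-harmonic 23.6376
only one law matches every sample → uniform

uniform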